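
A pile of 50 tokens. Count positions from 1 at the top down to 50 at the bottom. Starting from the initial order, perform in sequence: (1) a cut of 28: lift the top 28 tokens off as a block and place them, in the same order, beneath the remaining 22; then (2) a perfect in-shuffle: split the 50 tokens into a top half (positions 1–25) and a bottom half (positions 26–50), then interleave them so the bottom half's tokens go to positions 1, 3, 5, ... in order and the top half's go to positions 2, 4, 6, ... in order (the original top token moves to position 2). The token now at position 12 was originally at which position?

Undo the operations in reverse order, starting from position 12:
  undo op 2 (in-shuffle, from top half): 12 ← 6
  undo op 1 (cut 28): 6 ← 34
So the token at position 12 came from original position 34.

34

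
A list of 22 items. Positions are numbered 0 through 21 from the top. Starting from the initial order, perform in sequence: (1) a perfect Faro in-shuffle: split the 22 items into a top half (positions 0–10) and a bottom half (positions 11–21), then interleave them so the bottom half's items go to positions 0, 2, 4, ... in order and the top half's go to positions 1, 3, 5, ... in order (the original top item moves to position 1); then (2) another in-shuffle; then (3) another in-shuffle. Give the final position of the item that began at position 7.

17

Track the item from position 7 forward through each operation:
  after op 1 (in-shuffle): 7 → 15
  after op 2 (in-shuffle): 15 → 8
  after op 3 (in-shuffle): 8 → 17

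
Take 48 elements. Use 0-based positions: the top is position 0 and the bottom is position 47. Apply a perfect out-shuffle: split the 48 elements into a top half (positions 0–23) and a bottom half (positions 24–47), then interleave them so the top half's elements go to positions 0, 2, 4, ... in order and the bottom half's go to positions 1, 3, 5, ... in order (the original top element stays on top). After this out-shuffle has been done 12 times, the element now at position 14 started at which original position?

Work backwards from position 14, undoing one out-shuffle at a time:
14 ← 7 ← 27 ← 37 ← 42 ← 21 ← 34 ← 17 ← 32 ← 16 ← 8 ← 4 ← 2
So the element now at position 14 started at position 2.

2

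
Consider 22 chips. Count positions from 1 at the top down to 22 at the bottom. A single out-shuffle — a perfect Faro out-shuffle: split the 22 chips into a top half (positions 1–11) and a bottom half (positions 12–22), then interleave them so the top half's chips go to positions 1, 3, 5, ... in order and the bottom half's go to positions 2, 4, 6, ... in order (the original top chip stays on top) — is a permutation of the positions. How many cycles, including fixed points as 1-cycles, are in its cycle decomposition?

Trace each unvisited position around until it returns:
(1) (2 3 5 9 17 12) (4 7 13) (6 11 21 20 18 14) (8 15) (10 19 16) (22)
7 cycles in total.

7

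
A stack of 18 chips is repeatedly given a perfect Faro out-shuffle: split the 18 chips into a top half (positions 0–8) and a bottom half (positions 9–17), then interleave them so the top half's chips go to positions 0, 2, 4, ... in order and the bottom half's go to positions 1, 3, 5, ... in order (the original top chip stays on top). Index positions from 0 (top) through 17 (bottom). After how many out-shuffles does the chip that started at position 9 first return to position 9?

8

Follow position 9 under repeated out-shuffles:
9 → 1 → 2 → 4 → 8 → 16 → 15 → 13 → 9
It first returns after 8 out-shuffles.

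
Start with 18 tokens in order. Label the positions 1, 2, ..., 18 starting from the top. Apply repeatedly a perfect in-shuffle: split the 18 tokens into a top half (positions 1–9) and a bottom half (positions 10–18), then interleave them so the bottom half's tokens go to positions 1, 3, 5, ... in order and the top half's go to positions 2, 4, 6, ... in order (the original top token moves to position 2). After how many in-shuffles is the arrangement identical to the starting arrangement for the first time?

18

The in-shuffle permutes the 18 positions with cycle lengths [18].
Every token is home exactly when every cycle has completed a whole number of laps, i.e. after lcm(18) = 18 in-shuffles.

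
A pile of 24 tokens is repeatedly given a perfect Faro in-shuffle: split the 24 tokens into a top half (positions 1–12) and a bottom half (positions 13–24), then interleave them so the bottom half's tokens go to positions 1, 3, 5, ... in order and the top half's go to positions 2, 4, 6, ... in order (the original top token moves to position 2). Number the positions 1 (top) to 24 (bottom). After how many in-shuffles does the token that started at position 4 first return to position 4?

Follow position 4 under repeated in-shuffles:
4 → 8 → 16 → 7 → 14 → 3 → 6 → 12 → 24 → 23 → 21 → 17 → 9 → 18 → 11 → 22 → 19 → 13 → 1 → 2 → 4
It first returns after 20 in-shuffles.

20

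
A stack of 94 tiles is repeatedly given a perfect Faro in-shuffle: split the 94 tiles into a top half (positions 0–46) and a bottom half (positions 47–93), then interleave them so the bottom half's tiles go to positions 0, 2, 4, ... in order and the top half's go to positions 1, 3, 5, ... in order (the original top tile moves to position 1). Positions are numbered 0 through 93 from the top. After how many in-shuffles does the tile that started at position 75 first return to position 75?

4

Follow position 75 under repeated in-shuffles:
75 → 56 → 18 → 37 → 75
It first returns after 4 in-shuffles.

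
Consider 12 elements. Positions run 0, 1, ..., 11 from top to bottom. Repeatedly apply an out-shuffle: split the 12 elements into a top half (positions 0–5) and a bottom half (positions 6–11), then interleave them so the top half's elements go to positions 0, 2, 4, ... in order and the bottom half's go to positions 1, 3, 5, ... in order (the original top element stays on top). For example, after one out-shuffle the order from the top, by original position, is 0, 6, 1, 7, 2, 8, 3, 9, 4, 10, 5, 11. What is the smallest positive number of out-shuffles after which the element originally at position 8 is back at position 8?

10

Follow position 8 under repeated out-shuffles:
8 → 5 → 10 → 9 → 7 → 3 → 6 → 1 → 2 → 4 → 8
It first returns after 10 out-shuffles.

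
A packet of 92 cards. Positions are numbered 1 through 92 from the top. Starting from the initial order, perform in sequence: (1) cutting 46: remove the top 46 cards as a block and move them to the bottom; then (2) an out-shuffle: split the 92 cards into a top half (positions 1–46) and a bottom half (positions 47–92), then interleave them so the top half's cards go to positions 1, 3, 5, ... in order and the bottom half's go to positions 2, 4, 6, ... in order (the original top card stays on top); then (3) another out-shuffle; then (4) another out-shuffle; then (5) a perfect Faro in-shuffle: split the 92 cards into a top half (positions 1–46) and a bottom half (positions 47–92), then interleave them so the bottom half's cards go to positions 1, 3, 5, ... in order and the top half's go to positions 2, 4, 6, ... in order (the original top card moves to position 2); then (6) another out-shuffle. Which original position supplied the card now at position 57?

8

Undo the operations in reverse order, starting from position 57:
  undo op 6 (out-shuffle, from top half): 57 ← 29
  undo op 5 (in-shuffle, from bottom half): 29 ← 61
  undo op 4 (out-shuffle, from top half): 61 ← 31
  undo op 3 (out-shuffle, from top half): 31 ← 16
  undo op 2 (out-shuffle, from bottom half): 16 ← 54
  undo op 1 (cut 46): 54 ← 8
So the card at position 57 came from original position 8.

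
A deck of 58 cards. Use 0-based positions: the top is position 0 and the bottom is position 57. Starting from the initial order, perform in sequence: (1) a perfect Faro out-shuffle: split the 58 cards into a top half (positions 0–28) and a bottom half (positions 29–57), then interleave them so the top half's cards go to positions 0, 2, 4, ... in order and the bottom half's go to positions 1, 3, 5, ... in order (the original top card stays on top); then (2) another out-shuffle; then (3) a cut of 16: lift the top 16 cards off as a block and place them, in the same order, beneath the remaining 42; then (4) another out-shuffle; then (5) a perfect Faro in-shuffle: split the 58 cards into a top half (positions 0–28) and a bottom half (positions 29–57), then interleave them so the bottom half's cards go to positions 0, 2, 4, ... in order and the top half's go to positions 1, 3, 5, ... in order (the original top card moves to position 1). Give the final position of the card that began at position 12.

Track the card from position 12 forward through each operation:
  after op 1 (out-shuffle): 12 → 24
  after op 2 (out-shuffle): 24 → 48
  after op 3 (cut 16): 48 → 32
  after op 4 (out-shuffle): 32 → 7
  after op 5 (in-shuffle): 7 → 15

15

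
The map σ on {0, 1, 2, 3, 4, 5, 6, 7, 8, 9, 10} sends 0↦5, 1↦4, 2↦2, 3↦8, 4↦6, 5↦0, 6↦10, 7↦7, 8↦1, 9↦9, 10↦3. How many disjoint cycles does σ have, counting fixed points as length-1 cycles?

5

Cycle decomposition: (0 5) (1 4 6 10 3 8) (2) (7) (9).
5 cycles.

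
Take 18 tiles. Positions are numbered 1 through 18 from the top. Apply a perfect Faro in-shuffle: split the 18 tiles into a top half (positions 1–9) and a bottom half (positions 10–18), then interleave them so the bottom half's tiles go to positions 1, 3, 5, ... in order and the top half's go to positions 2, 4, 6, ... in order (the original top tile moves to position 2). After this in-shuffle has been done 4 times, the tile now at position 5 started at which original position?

11

Work backwards from position 5, undoing one in-shuffle at a time:
5 ← 12 ← 6 ← 3 ← 11
So the tile now at position 5 started at position 11.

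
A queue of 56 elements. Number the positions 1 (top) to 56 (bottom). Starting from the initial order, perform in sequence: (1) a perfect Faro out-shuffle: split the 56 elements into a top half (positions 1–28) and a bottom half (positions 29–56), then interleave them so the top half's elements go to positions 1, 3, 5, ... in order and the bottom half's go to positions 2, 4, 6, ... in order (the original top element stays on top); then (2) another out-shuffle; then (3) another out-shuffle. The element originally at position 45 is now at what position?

23

Track the element from position 45 forward through each operation:
  after op 1 (out-shuffle): 45 → 34
  after op 2 (out-shuffle): 34 → 12
  after op 3 (out-shuffle): 12 → 23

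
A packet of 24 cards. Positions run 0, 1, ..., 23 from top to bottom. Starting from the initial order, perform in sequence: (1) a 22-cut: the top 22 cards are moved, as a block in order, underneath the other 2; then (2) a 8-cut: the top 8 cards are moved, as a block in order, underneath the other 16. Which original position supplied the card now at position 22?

4

Undo the operations in reverse order, starting from position 22:
  undo op 2 (cut 8): 22 ← 6
  undo op 1 (cut 22): 6 ← 4
So the card at position 22 came from original position 4.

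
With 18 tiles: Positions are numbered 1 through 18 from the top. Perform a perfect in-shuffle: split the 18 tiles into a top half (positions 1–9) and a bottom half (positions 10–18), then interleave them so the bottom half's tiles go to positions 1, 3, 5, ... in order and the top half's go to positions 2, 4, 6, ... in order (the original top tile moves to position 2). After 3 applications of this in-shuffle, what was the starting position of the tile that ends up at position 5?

3

Work backwards from position 5, undoing one in-shuffle at a time:
5 ← 12 ← 6 ← 3
So the tile now at position 5 started at position 3.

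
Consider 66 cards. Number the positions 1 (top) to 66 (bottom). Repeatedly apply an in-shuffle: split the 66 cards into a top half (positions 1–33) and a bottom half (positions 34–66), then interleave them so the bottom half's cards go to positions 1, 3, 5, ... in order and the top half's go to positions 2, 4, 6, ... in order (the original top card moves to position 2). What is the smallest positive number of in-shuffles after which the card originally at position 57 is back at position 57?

66

Follow position 57 under repeated in-shuffles:
57 → 47 → 27 → 54 → 41 → 15 → 30 → 60 → ... → 57 (length 66)
It first returns after 66 in-shuffles.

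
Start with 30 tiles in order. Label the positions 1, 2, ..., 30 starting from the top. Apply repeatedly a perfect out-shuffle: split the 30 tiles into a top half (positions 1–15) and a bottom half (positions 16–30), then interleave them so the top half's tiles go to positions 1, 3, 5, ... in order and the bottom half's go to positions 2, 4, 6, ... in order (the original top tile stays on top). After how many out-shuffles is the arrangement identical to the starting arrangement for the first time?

The out-shuffle permutes the 30 positions with cycle lengths [1, 1, 28].
Every tile is home exactly when every cycle has completed a whole number of laps, i.e. after lcm(1, 28) = 28 out-shuffles.

28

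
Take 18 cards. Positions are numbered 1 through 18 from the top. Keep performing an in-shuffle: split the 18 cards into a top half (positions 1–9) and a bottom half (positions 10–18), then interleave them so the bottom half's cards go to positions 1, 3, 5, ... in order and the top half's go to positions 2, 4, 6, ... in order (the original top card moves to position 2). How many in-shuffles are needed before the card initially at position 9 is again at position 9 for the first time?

18

Follow position 9 under repeated in-shuffles:
9 → 18 → 17 → 15 → 11 → 3 → 6 → 12 → 5 → 10 → 1 → 2 → 4 → 8 → 16 → 13 → 7 → 14 → 9
It first returns after 18 in-shuffles.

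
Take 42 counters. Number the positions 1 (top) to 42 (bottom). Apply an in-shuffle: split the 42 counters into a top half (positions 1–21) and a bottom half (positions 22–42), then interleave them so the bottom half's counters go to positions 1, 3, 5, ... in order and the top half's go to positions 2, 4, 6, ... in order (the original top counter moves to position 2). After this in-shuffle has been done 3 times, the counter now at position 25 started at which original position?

30

Work backwards from position 25, undoing one in-shuffle at a time:
25 ← 34 ← 17 ← 30
So the counter now at position 25 started at position 30.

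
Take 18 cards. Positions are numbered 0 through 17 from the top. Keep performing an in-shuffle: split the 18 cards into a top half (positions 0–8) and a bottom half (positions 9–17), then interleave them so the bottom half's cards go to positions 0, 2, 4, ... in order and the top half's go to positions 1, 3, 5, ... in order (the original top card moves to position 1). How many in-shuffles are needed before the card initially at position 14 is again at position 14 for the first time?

Follow position 14 under repeated in-shuffles:
14 → 10 → 2 → 5 → 11 → 4 → 9 → 0 → 1 → 3 → 7 → 15 → 12 → 6 → 13 → 8 → 17 → 16 → 14
It first returns after 18 in-shuffles.

18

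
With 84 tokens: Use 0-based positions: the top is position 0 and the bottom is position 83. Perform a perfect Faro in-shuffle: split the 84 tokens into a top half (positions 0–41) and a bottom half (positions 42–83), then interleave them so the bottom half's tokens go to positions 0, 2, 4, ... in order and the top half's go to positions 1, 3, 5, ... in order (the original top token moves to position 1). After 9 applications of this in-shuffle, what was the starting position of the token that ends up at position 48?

66

Work backwards from position 48, undoing one in-shuffle at a time:
48 ← 66 ← 75 ← 37 ← 18 ← 51 ← 25 ← 12 ← 48 ← 66
So the token now at position 48 started at position 66.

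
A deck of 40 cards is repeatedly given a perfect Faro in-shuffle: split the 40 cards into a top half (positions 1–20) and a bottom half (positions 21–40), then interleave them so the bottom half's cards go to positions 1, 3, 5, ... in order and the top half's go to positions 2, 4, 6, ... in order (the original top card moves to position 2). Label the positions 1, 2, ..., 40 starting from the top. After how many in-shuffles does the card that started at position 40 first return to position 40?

20

Follow position 40 under repeated in-shuffles:
40 → 39 → 37 → 33 → 25 → 9 → 18 → 36 → 31 → 21 → 1 → 2 → 4 → 8 → 16 → 32 → 23 → 5 → 10 → 20 → 40
It first returns after 20 in-shuffles.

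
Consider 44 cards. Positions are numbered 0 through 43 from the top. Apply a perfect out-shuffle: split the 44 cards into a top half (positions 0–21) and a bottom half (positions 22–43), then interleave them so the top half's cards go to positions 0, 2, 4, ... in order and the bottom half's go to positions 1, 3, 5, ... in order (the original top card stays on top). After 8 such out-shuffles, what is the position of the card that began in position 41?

4

Track the card's position through each out-shuffle:
41 → 39 → 35 → 27 → 11 → 22 → 1 → 2 → 4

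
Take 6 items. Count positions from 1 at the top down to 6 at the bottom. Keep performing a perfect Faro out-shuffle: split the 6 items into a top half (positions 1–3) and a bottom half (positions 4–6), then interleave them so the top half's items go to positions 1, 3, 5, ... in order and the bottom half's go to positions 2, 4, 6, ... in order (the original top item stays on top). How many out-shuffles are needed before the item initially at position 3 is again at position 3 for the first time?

4

Follow position 3 under repeated out-shuffles:
3 → 5 → 4 → 2 → 3
It first returns after 4 out-shuffles.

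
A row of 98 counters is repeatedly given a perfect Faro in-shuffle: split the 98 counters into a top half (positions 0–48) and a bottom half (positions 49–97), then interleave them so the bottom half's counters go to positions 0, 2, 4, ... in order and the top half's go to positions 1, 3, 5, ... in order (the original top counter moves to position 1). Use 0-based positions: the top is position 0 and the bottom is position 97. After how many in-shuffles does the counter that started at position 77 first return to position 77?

10

Follow position 77 under repeated in-shuffles:
77 → 56 → 14 → 29 → 59 → 20 → 41 → 83 → 68 → 38 → 77
It first returns after 10 in-shuffles.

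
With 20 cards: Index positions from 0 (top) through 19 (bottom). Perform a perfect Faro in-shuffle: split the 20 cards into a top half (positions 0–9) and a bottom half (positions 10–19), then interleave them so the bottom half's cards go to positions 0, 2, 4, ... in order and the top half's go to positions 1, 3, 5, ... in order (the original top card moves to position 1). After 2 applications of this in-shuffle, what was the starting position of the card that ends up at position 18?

9

Work backwards from position 18, undoing one in-shuffle at a time:
18 ← 19 ← 9
So the card now at position 18 started at position 9.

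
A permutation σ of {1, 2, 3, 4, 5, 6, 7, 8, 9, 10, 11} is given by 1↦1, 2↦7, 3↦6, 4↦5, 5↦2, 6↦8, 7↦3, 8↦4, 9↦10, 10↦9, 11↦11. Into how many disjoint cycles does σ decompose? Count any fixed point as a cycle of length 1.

Cycle decomposition: (1) (2 7 3 6 8 4 5) (9 10) (11).
4 cycles.

4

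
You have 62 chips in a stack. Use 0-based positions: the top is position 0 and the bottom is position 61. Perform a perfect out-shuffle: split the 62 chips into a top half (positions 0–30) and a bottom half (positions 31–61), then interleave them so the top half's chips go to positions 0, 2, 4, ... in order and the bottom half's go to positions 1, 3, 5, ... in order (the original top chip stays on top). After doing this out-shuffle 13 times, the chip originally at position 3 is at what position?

Track position through each out-shuffle: 3 → 6 → 12 → 24 → 48 → ... (continuing for 13 shuffles total) → 54.

54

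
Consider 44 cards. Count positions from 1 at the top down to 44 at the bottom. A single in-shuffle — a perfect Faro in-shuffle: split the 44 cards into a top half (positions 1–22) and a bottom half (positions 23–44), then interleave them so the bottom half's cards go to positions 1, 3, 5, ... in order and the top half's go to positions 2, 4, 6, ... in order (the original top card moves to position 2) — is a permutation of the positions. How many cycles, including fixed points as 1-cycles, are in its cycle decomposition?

Trace each unvisited position around until it returns:
(1 2 4 8 16 32 ... len 12) (3 6 12 24) (5 10 20 40 35 25) (7 14 28 11 22 44 ... len 12) (9 18 36 27) (15 30) (21 42 39 33)
7 cycles in total.

7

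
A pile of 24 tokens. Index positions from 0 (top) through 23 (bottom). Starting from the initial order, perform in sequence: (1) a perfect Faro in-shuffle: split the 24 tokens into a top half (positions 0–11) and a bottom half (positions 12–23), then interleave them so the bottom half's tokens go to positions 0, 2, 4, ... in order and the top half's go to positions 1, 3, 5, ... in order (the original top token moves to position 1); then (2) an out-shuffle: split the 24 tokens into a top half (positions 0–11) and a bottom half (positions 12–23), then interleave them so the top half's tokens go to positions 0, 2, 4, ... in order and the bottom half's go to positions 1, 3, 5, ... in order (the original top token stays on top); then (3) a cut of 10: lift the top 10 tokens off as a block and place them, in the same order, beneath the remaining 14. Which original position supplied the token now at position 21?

Undo the operations in reverse order, starting from position 21:
  undo op 3 (cut 10): 21 ← 7
  undo op 2 (out-shuffle, from bottom half): 7 ← 15
  undo op 1 (in-shuffle, from top half): 15 ← 7
So the token at position 21 came from original position 7.

7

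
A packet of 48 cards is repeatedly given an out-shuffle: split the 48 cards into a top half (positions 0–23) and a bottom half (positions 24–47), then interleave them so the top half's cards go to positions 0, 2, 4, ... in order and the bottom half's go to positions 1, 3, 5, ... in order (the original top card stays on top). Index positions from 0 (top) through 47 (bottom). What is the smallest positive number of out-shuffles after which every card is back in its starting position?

23

The out-shuffle permutes the 48 positions with cycle lengths [1, 1, 23, 23].
Every card is home exactly when every cycle has completed a whole number of laps, i.e. after lcm(1, 23) = 23 out-shuffles.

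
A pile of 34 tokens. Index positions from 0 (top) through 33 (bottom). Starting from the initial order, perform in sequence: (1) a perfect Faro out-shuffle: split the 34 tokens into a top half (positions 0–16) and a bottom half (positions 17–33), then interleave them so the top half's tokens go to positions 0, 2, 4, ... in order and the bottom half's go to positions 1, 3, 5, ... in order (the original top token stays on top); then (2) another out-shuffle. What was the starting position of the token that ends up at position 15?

Undo the operations in reverse order, starting from position 15:
  undo op 2 (out-shuffle, from bottom half): 15 ← 24
  undo op 1 (out-shuffle, from top half): 24 ← 12
So the token at position 15 came from original position 12.

12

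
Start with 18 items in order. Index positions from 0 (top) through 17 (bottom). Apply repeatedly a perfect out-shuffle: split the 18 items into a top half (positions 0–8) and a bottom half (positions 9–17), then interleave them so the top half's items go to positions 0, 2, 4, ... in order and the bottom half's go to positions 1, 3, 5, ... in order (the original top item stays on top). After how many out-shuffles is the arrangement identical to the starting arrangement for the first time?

The out-shuffle permutes the 18 positions with cycle lengths [1, 1, 8, 8].
Every item is home exactly when every cycle has completed a whole number of laps, i.e. after lcm(1, 8) = 8 out-shuffles.

8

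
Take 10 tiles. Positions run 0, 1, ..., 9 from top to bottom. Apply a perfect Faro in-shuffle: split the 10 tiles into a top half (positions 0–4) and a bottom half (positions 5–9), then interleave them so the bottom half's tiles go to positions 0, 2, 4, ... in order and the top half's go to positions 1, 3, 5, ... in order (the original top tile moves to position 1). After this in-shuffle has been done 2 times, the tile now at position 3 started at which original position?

0

Work backwards from position 3, undoing one in-shuffle at a time:
3 ← 1 ← 0
So the tile now at position 3 started at position 0.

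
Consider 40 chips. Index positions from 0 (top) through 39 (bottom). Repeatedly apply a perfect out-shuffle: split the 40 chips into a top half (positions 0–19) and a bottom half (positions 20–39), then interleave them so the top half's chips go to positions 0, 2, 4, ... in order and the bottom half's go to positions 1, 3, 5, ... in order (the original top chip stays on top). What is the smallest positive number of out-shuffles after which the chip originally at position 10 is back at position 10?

Follow position 10 under repeated out-shuffles:
10 → 20 → 1 → 2 → 4 → 8 → 16 → 32 → 25 → 11 → 22 → 5 → 10
It first returns after 12 out-shuffles.

12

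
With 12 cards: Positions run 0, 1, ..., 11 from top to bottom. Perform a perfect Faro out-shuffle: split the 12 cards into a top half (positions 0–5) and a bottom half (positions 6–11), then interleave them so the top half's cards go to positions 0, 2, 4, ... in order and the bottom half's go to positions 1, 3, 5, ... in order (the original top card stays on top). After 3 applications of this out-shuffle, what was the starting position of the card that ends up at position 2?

3

Work backwards from position 2, undoing one out-shuffle at a time:
2 ← 1 ← 6 ← 3
So the card now at position 2 started at position 3.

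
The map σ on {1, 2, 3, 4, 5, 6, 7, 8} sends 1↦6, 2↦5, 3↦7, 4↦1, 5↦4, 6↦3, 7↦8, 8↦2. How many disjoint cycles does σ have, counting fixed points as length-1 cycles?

Cycle decomposition: (1 6 3 7 8 2 5 4).
1 cycle.

1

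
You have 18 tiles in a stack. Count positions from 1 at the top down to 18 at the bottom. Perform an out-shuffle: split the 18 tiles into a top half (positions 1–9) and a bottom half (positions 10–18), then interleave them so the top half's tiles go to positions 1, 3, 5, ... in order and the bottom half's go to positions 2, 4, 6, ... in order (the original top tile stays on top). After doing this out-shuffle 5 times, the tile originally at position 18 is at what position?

18

Position 18 is a fixed point of every out-shuffle, so the tile never moves.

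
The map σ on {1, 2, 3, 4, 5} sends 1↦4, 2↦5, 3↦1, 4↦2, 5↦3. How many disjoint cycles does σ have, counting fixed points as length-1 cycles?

Cycle decomposition: (1 4 2 5 3).
1 cycle.

1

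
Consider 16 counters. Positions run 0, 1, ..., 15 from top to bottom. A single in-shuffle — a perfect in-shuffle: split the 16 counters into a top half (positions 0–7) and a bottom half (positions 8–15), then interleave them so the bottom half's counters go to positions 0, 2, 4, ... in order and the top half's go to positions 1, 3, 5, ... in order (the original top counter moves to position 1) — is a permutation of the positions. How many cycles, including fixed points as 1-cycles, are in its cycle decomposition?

2

Trace each unvisited position around until it returns:
(0 1 3 7 15 14 12 8) (2 5 11 6 13 10 4 9)
2 cycles in total.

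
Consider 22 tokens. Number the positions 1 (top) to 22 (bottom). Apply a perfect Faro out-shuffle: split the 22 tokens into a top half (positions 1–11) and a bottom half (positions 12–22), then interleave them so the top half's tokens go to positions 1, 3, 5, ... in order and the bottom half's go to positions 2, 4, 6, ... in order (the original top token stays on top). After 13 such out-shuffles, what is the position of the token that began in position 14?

6

Track position through each out-shuffle: 14 → 6 → 11 → 21 → 20 → ... (continuing for 13 shuffles total) → 6.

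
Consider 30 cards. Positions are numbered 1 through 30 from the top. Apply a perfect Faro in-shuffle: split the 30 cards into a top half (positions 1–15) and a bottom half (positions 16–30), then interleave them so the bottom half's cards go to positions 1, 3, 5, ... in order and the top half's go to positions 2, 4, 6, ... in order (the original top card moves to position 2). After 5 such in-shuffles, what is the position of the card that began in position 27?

27

Track the card's position through each in-shuffle:
27 → 23 → 15 → 30 → 29 → 27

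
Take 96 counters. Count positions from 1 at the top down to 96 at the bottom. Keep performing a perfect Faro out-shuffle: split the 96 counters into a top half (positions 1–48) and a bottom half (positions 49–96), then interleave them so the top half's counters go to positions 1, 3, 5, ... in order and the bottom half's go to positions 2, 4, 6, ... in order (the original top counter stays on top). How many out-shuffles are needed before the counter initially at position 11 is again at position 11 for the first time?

Follow position 11 under repeated out-shuffles:
11 → 21 → 41 → 81 → 66 → 36 → 71 → 46 → 91 → 86 → 76 → 56 → 16 → 31 → 61 → 26 → 51 → 6 → 11
It first returns after 18 out-shuffles.

18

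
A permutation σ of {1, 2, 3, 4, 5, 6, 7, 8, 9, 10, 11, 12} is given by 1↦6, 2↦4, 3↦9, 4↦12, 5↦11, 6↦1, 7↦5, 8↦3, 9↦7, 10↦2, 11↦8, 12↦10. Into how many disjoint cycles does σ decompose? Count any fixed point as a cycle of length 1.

Cycle decomposition: (1 6) (2 4 12 10) (3 9 7 5 11 8).
3 cycles.

3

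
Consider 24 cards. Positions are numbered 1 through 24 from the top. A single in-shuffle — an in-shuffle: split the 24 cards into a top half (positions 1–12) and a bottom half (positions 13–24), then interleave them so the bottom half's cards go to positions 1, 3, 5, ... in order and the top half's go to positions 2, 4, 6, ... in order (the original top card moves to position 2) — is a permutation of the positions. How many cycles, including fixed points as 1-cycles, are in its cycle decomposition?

Trace each unvisited position around until it returns:
(1 2 4 8 16 7 ... len 20) (5 10 20 15)
2 cycles in total.

2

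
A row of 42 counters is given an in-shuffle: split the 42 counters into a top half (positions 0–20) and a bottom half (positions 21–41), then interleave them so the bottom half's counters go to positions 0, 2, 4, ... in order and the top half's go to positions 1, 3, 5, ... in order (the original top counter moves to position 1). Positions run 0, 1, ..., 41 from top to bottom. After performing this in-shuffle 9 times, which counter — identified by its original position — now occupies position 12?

28

Work backwards from position 12, undoing one in-shuffle at a time:
12 ← 27 ← 13 ← 6 ← 24 ← 33 ← 16 ← 29 ← 14 ← 28
So the counter now at position 12 started at position 28.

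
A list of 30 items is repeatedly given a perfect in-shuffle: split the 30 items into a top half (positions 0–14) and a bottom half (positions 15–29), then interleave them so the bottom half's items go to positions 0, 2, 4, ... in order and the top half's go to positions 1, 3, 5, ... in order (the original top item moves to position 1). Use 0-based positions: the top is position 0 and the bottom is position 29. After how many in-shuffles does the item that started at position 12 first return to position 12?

5

Follow position 12 under repeated in-shuffles:
12 → 25 → 20 → 10 → 21 → 12
It first returns after 5 in-shuffles.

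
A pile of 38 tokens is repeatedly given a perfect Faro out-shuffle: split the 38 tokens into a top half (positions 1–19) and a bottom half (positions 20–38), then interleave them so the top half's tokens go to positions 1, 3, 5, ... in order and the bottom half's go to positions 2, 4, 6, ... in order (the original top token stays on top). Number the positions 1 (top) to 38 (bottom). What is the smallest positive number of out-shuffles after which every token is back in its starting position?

The out-shuffle permutes the 38 positions with cycle lengths [1, 1, 36].
Every token is home exactly when every cycle has completed a whole number of laps, i.e. after lcm(1, 36) = 36 out-shuffles.

36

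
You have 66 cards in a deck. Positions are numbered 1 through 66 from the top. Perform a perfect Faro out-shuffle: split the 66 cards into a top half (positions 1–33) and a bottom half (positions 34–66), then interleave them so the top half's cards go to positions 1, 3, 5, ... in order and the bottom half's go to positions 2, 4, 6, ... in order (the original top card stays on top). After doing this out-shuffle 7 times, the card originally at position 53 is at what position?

Track the card's position through each out-shuffle:
53 → 40 → 14 → 27 → 53 → 40 → 14 → 27

27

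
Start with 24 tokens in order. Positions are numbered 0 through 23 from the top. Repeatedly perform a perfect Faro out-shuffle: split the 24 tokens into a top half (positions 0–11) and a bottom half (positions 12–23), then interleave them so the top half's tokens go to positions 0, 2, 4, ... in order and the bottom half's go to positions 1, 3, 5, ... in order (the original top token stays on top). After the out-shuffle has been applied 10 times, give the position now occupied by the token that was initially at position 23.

23

Position 23 is a fixed point of every out-shuffle, so the token never moves.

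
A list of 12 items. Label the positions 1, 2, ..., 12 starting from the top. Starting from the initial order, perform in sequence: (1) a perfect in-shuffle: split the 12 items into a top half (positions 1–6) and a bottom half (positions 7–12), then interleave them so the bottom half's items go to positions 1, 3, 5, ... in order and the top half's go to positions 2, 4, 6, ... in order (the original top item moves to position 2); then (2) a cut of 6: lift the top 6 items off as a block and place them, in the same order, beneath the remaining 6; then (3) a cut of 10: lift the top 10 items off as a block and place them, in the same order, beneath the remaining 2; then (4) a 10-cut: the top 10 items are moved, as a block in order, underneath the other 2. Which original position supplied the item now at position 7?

Undo the operations in reverse order, starting from position 7:
  undo op 4 (cut 10): 7 ← 5
  undo op 3 (cut 10): 5 ← 3
  undo op 2 (cut 6): 3 ← 9
  undo op 1 (in-shuffle, from bottom half): 9 ← 11
So the item at position 7 came from original position 11.

11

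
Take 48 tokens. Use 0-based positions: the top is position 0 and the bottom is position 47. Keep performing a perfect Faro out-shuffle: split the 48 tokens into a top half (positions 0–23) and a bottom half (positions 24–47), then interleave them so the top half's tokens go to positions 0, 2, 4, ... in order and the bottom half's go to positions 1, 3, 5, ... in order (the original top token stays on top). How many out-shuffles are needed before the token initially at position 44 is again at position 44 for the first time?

Follow position 44 under repeated out-shuffles:
44 → 41 → 35 → 23 → 46 → 45 → 43 → 39 → ... → 44 (length 23)
It first returns after 23 out-shuffles.

23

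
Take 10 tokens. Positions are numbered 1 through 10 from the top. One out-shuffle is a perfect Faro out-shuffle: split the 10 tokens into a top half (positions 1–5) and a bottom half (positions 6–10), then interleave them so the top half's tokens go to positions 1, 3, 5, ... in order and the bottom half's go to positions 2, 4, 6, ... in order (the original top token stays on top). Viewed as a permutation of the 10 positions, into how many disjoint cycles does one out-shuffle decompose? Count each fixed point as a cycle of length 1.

4

Trace each unvisited position around until it returns:
(1) (2 3 5 9 8 6) (4 7) (10)
4 cycles in total.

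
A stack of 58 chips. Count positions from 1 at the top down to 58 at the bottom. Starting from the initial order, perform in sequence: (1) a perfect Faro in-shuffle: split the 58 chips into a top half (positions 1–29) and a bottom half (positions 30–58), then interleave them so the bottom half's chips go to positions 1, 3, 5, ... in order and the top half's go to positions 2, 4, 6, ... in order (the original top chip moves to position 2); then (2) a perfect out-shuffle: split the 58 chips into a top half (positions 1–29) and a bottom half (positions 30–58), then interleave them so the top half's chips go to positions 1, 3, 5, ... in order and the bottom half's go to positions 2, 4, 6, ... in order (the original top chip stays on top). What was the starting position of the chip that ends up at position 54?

Undo the operations in reverse order, starting from position 54:
  undo op 2 (out-shuffle, from bottom half): 54 ← 56
  undo op 1 (in-shuffle, from top half): 56 ← 28
So the chip at position 54 came from original position 28.

28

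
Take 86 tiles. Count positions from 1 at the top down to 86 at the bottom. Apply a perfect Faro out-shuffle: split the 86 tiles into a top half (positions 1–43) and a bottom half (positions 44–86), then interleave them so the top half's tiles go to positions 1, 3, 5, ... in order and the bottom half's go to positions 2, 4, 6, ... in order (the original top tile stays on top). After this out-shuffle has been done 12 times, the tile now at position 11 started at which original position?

76

Work backwards from position 11, undoing one out-shuffle at a time:
11 ← 6 ← 46 ← 66 ← 76 ← 81 ← 41 ← 21 ← 11 ← 6 ← 46 ← 66 ← 76
So the tile now at position 11 started at position 76.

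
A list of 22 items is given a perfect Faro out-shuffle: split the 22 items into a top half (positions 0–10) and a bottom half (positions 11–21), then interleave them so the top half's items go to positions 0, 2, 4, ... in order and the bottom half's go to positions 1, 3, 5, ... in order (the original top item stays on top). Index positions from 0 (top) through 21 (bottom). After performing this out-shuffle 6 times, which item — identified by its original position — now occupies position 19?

Work backwards from position 19, undoing one out-shuffle at a time:
19 ← 20 ← 10 ← 5 ← 13 ← 17 ← 19
So the item now at position 19 started at position 19.

19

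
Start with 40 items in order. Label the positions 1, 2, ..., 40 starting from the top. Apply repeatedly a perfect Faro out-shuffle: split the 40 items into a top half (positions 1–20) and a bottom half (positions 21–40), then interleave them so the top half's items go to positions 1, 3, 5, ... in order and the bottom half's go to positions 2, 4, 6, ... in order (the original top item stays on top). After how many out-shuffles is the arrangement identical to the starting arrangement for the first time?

The out-shuffle permutes the 40 positions with cycle lengths [1, 1, 2, 12, 12, 12].
Every item is home exactly when every cycle has completed a whole number of laps, i.e. after lcm(1, 2, 12) = 12 out-shuffles.

12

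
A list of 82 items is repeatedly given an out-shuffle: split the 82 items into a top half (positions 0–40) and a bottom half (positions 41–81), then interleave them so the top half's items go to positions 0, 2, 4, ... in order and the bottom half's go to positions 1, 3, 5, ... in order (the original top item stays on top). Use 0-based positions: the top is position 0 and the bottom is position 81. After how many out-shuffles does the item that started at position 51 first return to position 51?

18

Follow position 51 under repeated out-shuffles:
51 → 21 → 42 → 3 → 6 → 12 → 24 → 48 → 15 → 30 → 60 → 39 → 78 → 75 → 69 → 57 → 33 → 66 → 51
It first returns after 18 out-shuffles.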